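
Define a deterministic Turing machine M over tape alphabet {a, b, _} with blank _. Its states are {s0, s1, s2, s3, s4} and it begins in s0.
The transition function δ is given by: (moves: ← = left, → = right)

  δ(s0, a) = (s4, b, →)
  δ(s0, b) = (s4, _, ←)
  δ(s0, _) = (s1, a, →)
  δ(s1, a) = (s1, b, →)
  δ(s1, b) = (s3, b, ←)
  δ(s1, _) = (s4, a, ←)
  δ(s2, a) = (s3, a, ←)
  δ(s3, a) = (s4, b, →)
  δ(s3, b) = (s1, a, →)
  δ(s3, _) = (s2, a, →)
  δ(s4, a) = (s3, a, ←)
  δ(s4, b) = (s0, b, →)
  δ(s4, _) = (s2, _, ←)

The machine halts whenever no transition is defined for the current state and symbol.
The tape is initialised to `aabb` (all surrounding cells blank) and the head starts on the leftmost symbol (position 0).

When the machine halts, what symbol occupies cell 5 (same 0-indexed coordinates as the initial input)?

s0 | [a]abb___   read a → write b, move →, go to s4
s4 | b[a]bb___   read a → write a, move ←, go to s3
s3 | [b]abb___   read b → write a, move →, go to s1
s1 | a[a]bb___   read a → write b, move →, go to s1
s1 | ab[b]b___   read b → write b, move ←, go to s3
s3 | a[b]bb___   read b → write a, move →, go to s1
s1 | aa[b]b___   read b → write b, move ←, go to s3
s3 | a[a]bb___   read a → write b, move →, go to s4
s4 | ab[b]b___   read b → write b, move →, go to s0
s0 | abb[b]___   read b → write _, move ←, go to s4
s4 | ab[b]____   read b → write b, move →, go to s0
s0 | abb[_]___   read _ → write a, move →, go to s1
s1 | abba[_]__   read _ → write a, move ←, go to s4
s4 | abb[a]a__   read a → write a, move ←, go to s3
s3 | ab[b]aa__   read b → write a, move →, go to s1
s1 | aba[a]a__   read a → write b, move →, go to s1
s1 | abab[a]__   read a → write b, move →, go to s1
s1 | ababb[_]_   read _ → write a, move ←, go to s4
s4 | abab[b]a_   read b → write b, move →, go to s0
s0 | ababb[a]_   read a → write b, move →, go to s4
s4 | ababbb[_]   read _ → write _, move ←, go to s2
s2 | ababb[b]_
Cell 5 holds b when M halts.

b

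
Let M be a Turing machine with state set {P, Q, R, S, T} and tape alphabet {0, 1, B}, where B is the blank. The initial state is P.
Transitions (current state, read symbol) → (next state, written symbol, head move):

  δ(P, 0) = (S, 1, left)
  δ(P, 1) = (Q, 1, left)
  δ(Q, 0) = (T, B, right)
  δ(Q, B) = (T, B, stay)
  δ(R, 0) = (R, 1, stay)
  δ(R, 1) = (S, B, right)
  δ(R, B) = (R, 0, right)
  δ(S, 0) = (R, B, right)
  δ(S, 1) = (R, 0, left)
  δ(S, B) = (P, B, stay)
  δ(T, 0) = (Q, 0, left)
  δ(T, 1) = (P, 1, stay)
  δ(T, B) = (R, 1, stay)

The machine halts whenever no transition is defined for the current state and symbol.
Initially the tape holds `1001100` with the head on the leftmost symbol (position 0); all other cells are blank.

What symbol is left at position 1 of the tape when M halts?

P | B[1]001100B   read 1 → write 1, move left, go to Q
Q | [B]1001100B   read B → write B, move stay, go to T
T | [B]1001100B   read B → write 1, move stay, go to R
R | [1]1001100B   read 1 → write B, move right, go to S
S | B[1]001100B   read 1 → write 0, move left, go to R
R | [B]0001100B   read B → write 0, move right, go to R
R | 0[0]001100B   read 0 → write 1, move stay, go to R
R | 0[1]001100B   read 1 → write B, move right, go to S
S | 0B[0]01100B   read 0 → write B, move right, go to R
R | 0BB[0]1100B   read 0 → write 1, move stay, go to R
R | 0BB[1]1100B   read 1 → write B, move right, go to S
S | 0BBB[1]100B   read 1 → write 0, move left, go to R
R | 0BB[B]0100B   read B → write 0, move right, go to R
R | 0BB0[0]100B   read 0 → write 1, move stay, go to R
R | 0BB0[1]100B   read 1 → write B, move right, go to S
S | 0BB0B[1]00B   read 1 → write 0, move left, go to R
R | 0BB0[B]000B   read B → write 0, move right, go to R
R | 0BB00[0]00B   read 0 → write 1, move stay, go to R
R | 0BB00[1]00B   read 1 → write B, move right, go to S
S | 0BB00B[0]0B   read 0 → write B, move right, go to R
R | 0BB00BB[0]B   read 0 → write 1, move stay, go to R
R | 0BB00BB[1]B   read 1 → write B, move right, go to S
S | 0BB00BBB[B]   read B → write B, move stay, go to P
P | 0BB00BBB[B]
Cell 1 holds B when M halts.

B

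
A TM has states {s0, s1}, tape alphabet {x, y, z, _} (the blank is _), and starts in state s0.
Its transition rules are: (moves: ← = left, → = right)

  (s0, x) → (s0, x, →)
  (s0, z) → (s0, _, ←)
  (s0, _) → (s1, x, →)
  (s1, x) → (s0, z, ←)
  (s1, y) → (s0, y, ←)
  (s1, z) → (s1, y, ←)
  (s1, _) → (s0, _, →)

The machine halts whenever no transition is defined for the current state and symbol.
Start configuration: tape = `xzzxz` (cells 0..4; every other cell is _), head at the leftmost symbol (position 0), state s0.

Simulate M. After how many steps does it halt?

12

s0 | [x]zzxz   read x → write x, move →, go to s0
s0 | x[z]zxz   read z → write _, move ←, go to s0
s0 | [x]_zxz   read x → write x, move →, go to s0
s0 | x[_]zxz   read _ → write x, move →, go to s1
s1 | xx[z]xz   read z → write y, move ←, go to s1
s1 | x[x]yxz   read x → write z, move ←, go to s0
s0 | [x]zyxz   read x → write x, move →, go to s0
s0 | x[z]yxz   read z → write _, move ←, go to s0
s0 | [x]_yxz   read x → write x, move →, go to s0
s0 | x[_]yxz   read _ → write x, move →, go to s1
s1 | xx[y]xz   read y → write y, move ←, go to s0
s0 | x[x]yxz   read x → write x, move →, go to s0
s0 | xx[y]xz
M halts after 12 transitions.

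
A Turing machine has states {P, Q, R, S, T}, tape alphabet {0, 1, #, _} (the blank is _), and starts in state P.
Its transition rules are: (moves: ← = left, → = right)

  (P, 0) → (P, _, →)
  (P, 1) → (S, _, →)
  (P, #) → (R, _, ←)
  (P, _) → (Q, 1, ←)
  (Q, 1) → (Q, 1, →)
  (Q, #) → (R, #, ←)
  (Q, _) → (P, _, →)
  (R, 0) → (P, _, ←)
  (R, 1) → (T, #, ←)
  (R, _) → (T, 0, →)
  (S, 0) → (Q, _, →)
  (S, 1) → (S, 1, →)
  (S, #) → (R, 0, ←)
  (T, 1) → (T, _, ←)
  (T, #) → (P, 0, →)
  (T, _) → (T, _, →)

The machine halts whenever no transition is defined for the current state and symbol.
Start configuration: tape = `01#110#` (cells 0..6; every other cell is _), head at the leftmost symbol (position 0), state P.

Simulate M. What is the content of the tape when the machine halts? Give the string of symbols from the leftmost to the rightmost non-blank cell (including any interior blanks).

P | [0]1#110#   read 0 → write _, move →, go to P
P | _[1]#110#   read 1 → write _, move →, go to S
S | __[#]110#   read # → write 0, move ←, go to R
R | _[_]0110#   read _ → write 0, move →, go to T
T | _0[0]110#
The non-blank tape span at halt is 00110#.

00110#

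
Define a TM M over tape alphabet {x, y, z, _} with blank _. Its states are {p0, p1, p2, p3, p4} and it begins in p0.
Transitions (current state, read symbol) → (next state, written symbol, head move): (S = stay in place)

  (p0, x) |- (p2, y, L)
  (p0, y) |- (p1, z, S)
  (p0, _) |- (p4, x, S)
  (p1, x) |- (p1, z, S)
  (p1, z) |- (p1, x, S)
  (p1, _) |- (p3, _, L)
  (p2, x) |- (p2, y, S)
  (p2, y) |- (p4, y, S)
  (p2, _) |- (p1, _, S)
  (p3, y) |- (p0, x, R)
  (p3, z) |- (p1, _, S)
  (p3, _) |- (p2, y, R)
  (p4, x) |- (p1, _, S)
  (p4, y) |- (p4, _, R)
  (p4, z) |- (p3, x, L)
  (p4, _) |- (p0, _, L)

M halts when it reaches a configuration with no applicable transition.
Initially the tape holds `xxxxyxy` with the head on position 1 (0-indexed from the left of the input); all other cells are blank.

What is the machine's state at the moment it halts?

p3

state=p0 head=1 tape=x[x]xxyxy   (p0,x)→(p2,y,L)
state=p2 head=0 tape=[x]yxxyxy   (p2,x)→(p2,y,S)
state=p2 head=0 tape=[y]yxxyxy   (p2,y)→(p4,y,S)
state=p4 head=0 tape=[y]yxxyxy   (p4,y)→(p4,_,R)
state=p4 head=1 tape=_[y]xxyxy   (p4,y)→(p4,_,R)
state=p4 head=2 tape=__[x]xyxy   (p4,x)→(p1,_,S)
state=p1 head=2 tape=__[_]xyxy   (p1,_)→(p3,_,L)
state=p3 head=1 tape=_[_]_xyxy   (p3,_)→(p2,y,R)
state=p2 head=2 tape=_y[_]xyxy   (p2,_)→(p1,_,S)
state=p1 head=2 tape=_y[_]xyxy   (p1,_)→(p3,_,L)
state=p3 head=1 tape=_[y]_xyxy   (p3,y)→(p0,x,R)
state=p0 head=2 tape=_x[_]xyxy   (p0,_)→(p4,x,S)
state=p4 head=2 tape=_x[x]xyxy   (p4,x)→(p1,_,S)
state=p1 head=2 tape=_x[_]xyxy   (p1,_)→(p3,_,L)
state=p3 head=1 tape=_[x]_xyxy
No transition is defined for (p3, x); M halts in state p3.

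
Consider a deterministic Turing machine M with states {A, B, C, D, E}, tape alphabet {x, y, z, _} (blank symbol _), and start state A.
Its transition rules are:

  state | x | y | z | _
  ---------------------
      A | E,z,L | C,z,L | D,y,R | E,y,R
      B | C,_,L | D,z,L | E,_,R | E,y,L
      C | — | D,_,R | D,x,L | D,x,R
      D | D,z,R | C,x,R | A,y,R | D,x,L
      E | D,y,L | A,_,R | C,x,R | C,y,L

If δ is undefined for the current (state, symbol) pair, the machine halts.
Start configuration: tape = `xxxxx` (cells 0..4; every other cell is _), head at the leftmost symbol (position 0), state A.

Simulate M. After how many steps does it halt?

state=A head=0 tape=__[x]xxxx__   (A,x)→(E,z,L)
state=E head=-1 tape=_[_]zxxxx__   (E,_)→(C,y,L)
state=C head=-2 tape=[_]yzxxxx__   (C,_)→(D,x,R)
state=D head=-1 tape=x[y]zxxxx__   (D,y)→(C,x,R)
state=C head=0 tape=xx[z]xxxx__   (C,z)→(D,x,L)
state=D head=-1 tape=x[x]xxxxx__   (D,x)→(D,z,R)
state=D head=0 tape=xz[x]xxxx__   (D,x)→(D,z,R)
state=D head=1 tape=xzz[x]xxx__   (D,x)→(D,z,R)
state=D head=2 tape=xzzz[x]xx__   (D,x)→(D,z,R)
state=D head=3 tape=xzzzz[x]x__   (D,x)→(D,z,R)
state=D head=4 tape=xzzzzz[x]__   (D,x)→(D,z,R)
state=D head=5 tape=xzzzzzz[_]_   (D,_)→(D,x,L)
state=D head=4 tape=xzzzzz[z]x_   (D,z)→(A,y,R)
state=A head=5 tape=xzzzzzy[x]_   (A,x)→(E,z,L)
state=E head=4 tape=xzzzzz[y]z_   (E,y)→(A,_,R)
state=A head=5 tape=xzzzzz_[z]_   (A,z)→(D,y,R)
state=D head=6 tape=xzzzzz_y[_]   (D,_)→(D,x,L)
state=D head=5 tape=xzzzzz_[y]x   (D,y)→(C,x,R)
state=C head=6 tape=xzzzzz_x[x]
M halts after 18 transitions.

18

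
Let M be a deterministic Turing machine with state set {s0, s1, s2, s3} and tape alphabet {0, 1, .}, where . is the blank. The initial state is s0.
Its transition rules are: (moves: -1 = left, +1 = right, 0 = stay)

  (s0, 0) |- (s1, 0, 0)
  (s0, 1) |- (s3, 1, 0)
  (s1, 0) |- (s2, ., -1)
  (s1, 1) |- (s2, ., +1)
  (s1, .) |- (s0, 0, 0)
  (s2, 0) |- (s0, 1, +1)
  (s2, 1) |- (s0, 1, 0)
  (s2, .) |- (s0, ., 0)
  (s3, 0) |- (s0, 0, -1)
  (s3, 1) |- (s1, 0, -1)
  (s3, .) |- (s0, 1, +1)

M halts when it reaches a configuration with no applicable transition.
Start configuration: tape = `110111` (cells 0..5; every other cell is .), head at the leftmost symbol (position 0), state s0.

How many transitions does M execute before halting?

state=s0 head=0 tape=..[1]10111   (s0,1)→(s3,1,0)
state=s3 head=0 tape=..[1]10111   (s3,1)→(s1,0,-1)
state=s1 head=-1 tape=.[.]010111   (s1,.)→(s0,0,0)
state=s0 head=-1 tape=.[0]010111   (s0,0)→(s1,0,0)
state=s1 head=-1 tape=.[0]010111   (s1,0)→(s2,.,-1)
state=s2 head=-2 tape=[.].010111   (s2,.)→(s0,.,0)
state=s0 head=-2 tape=[.].010111
M halts after 6 transitions.

6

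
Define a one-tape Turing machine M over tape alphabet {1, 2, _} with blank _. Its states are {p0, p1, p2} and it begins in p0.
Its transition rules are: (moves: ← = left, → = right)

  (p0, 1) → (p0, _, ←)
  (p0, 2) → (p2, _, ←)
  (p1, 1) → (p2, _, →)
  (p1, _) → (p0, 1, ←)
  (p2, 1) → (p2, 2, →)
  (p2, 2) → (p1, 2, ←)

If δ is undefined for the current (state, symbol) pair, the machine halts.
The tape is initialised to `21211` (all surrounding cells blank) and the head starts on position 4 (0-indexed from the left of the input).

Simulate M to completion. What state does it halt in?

p0 | 2121[1]   read 1 → write _, move ←, go to p0
p0 | 212[1]_   read 1 → write _, move ←, go to p0
p0 | 21[2]__   read 2 → write _, move ←, go to p2
p2 | 2[1]___   read 1 → write 2, move →, go to p2
p2 | 22[_]__
No transition is defined for (p2, _); M halts in state p2.

p2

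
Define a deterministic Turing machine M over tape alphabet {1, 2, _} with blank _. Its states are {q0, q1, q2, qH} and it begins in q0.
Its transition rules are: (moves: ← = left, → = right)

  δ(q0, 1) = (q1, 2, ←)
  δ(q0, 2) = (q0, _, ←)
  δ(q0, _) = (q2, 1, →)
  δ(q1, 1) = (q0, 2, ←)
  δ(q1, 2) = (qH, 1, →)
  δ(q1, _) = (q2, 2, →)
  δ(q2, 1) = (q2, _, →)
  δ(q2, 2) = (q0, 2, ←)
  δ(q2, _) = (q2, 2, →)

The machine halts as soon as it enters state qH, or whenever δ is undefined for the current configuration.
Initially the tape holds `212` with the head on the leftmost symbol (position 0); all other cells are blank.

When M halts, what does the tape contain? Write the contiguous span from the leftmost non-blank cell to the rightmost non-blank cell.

1122

q0 | _[2]12   read 2 → write _, move ←, go to q0
q0 | [_]_12   read _ → write 1, move →, go to q2
q2 | 1[_]12   read _ → write 2, move →, go to q2
q2 | 12[1]2   read 1 → write _, move →, go to q2
q2 | 12_[2]   read 2 → write 2, move ←, go to q0
q0 | 12[_]2   read _ → write 1, move →, go to q2
q2 | 121[2]   read 2 → write 2, move ←, go to q0
q0 | 12[1]2   read 1 → write 2, move ←, go to q1
q1 | 1[2]22   read 2 → write 1, move →, go to qH
qH | 11[2]2
The non-blank tape span at halt is 1122.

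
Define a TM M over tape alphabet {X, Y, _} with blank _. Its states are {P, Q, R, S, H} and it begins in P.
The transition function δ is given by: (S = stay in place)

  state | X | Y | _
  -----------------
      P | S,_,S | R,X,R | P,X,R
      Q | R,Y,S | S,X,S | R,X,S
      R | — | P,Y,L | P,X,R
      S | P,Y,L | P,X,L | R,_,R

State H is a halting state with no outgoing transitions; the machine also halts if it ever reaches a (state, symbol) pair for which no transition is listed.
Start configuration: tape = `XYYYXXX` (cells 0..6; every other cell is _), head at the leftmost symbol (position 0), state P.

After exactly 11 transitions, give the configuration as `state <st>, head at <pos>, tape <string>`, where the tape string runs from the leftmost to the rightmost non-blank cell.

P | [X]YYYXXX   read X → write _, move S, go to S
S | [_]YYYXXX   read _ → write _, move R, go to R
R | _[Y]YYXXX   read Y → write Y, move L, go to P
P | [_]YYYXXX   read _ → write X, move R, go to P
P | X[Y]YYXXX   read Y → write X, move R, go to R
R | XX[Y]YXXX   read Y → write Y, move L, go to P
P | X[X]YYXXX   read X → write _, move S, go to S
S | X[_]YYXXX   read _ → write _, move R, go to R
R | X_[Y]YXXX   read Y → write Y, move L, go to P
P | X[_]YYXXX   read _ → write X, move R, go to P
P | XX[Y]YXXX   read Y → write X, move R, go to R
R | XXX[Y]XXX
After 11 steps: state R, head at 3, tape XXXYXXX.

state R, head at 3, tape XXXYXXX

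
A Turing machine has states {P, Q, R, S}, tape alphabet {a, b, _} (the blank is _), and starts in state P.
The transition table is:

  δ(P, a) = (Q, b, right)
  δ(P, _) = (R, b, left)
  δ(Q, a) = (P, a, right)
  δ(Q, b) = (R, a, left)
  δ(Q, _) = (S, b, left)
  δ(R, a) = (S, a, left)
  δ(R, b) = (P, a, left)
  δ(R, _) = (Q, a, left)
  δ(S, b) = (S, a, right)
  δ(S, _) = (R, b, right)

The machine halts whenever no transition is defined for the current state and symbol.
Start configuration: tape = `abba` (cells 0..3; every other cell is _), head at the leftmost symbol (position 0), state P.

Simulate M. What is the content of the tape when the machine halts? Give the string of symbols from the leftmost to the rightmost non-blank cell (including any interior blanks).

baabaaba

P | ____[a]bba   read a → write b, move right, go to Q
Q | ____b[b]ba   read b → write a, move left, go to R
R | ____[b]aba   read b → write a, move left, go to P
P | ___[_]aaba   read _ → write b, move left, go to R
R | __[_]baaba   read _ → write a, move left, go to Q
Q | _[_]abaaba   read _ → write b, move left, go to S
S | [_]babaaba   read _ → write b, move right, go to R
R | b[b]abaaba   read b → write a, move left, go to P
P | [b]aabaaba
The non-blank tape span at halt is baabaaba.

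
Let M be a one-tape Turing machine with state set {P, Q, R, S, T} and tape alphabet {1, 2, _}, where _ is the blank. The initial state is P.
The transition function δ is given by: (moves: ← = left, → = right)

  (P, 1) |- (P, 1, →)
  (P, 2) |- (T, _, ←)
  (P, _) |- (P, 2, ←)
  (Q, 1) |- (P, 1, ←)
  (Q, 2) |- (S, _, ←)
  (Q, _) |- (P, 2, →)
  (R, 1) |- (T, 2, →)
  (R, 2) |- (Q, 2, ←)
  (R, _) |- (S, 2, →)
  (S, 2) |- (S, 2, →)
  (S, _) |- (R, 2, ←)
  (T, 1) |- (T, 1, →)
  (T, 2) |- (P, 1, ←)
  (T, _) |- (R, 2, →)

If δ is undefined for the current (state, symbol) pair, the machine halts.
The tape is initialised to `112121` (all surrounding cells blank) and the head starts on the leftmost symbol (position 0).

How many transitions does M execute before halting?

23

P | [1]12121___   read 1 → write 1, move →, go to P
P | 1[1]2121___   read 1 → write 1, move →, go to P
P | 11[2]121___   read 2 → write _, move ←, go to T
T | 1[1]_121___   read 1 → write 1, move →, go to T
T | 11[_]121___   read _ → write 2, move →, go to R
R | 112[1]21___   read 1 → write 2, move →, go to T
T | 1122[2]1___   read 2 → write 1, move ←, go to P
P | 112[2]11___   read 2 → write _, move ←, go to T
T | 11[2]_11___   read 2 → write 1, move ←, go to P
P | 1[1]1_11___   read 1 → write 1, move →, go to P
P | 11[1]_11___   read 1 → write 1, move →, go to P
P | 111[_]11___   read _ → write 2, move ←, go to P
P | 11[1]211___   read 1 → write 1, move →, go to P
P | 111[2]11___   read 2 → write _, move ←, go to T
T | 11[1]_11___   read 1 → write 1, move →, go to T
T | 111[_]11___   read _ → write 2, move →, go to R
R | 1112[1]1___   read 1 → write 2, move →, go to T
T | 11122[1]___   read 1 → write 1, move →, go to T
T | 111221[_]__   read _ → write 2, move →, go to R
R | 1112212[_]_   read _ → write 2, move →, go to S
S | 11122122[_]   read _ → write 2, move ←, go to R
R | 1112212[2]2   read 2 → write 2, move ←, go to Q
Q | 111221[2]22   read 2 → write _, move ←, go to S
S | 11122[1]_22
M halts after 23 transitions.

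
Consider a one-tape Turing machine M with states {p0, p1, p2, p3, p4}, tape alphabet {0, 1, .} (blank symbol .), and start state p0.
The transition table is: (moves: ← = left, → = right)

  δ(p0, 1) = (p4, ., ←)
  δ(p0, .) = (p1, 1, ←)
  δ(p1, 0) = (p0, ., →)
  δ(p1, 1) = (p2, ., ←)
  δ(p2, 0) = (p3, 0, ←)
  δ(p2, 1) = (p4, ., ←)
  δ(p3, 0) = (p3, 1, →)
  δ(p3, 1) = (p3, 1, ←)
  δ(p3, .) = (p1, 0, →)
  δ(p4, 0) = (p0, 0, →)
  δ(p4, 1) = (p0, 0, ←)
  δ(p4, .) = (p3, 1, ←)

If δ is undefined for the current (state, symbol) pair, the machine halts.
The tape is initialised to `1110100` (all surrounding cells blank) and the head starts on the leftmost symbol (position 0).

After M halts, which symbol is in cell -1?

1

p0 | ...[1]110100   read 1 → write ., move ←, go to p4
p4 | ..[.].110100   read . → write 1, move ←, go to p3
p3 | .[.]1.110100   read . → write 0, move →, go to p1
p1 | .0[1].110100   read 1 → write ., move ←, go to p2
p2 | .[0]..110100   read 0 → write 0, move ←, go to p3
p3 | [.]0..110100   read . → write 0, move →, go to p1
p1 | 0[0]..110100   read 0 → write ., move →, go to p0
p0 | 0.[.].110100   read . → write 1, move ←, go to p1
p1 | 0[.]1.110100
Cell -1 holds 1 when M halts.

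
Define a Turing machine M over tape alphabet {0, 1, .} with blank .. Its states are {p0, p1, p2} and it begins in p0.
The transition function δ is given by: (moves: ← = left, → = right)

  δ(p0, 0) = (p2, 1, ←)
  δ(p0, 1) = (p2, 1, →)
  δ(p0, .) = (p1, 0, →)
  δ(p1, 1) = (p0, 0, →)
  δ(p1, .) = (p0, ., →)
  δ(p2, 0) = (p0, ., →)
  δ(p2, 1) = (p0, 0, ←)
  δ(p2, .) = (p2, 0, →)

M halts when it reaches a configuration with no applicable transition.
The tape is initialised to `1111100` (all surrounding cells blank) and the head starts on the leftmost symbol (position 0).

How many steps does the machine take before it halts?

16

p0 | [1]111100   read 1 → write 1, move →, go to p2
p2 | 1[1]11100   read 1 → write 0, move ←, go to p0
p0 | [1]011100   read 1 → write 1, move →, go to p2
p2 | 1[0]11100   read 0 → write ., move →, go to p0
p0 | 1.[1]1100   read 1 → write 1, move →, go to p2
p2 | 1.1[1]100   read 1 → write 0, move ←, go to p0
p0 | 1.[1]0100   read 1 → write 1, move →, go to p2
p2 | 1.1[0]100   read 0 → write ., move →, go to p0
p0 | 1.1.[1]00   read 1 → write 1, move →, go to p2
p2 | 1.1.1[0]0   read 0 → write ., move →, go to p0
p0 | 1.1.1.[0]   read 0 → write 1, move ←, go to p2
p2 | 1.1.1[.]1   read . → write 0, move →, go to p2
p2 | 1.1.10[1]   read 1 → write 0, move ←, go to p0
p0 | 1.1.1[0]0   read 0 → write 1, move ←, go to p2
p2 | 1.1.[1]10   read 1 → write 0, move ←, go to p0
p0 | 1.1[.]010   read . → write 0, move →, go to p1
p1 | 1.10[0]10
M halts after 16 transitions.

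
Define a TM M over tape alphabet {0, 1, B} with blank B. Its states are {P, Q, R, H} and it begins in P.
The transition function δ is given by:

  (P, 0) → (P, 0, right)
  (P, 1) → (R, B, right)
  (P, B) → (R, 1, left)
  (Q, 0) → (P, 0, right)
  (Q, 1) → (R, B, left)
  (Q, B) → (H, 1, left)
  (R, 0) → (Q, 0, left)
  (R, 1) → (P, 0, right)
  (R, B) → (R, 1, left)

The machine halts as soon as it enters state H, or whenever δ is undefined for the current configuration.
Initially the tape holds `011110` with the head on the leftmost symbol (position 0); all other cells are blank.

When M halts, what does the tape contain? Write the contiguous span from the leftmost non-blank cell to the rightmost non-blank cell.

P | [0]11110BBB   read 0 → write 0, move right, go to P
P | 0[1]1110BBB   read 1 → write B, move right, go to R
R | 0B[1]110BBB   read 1 → write 0, move right, go to P
P | 0B0[1]10BBB   read 1 → write B, move right, go to R
R | 0B0B[1]0BBB   read 1 → write 0, move right, go to P
P | 0B0B0[0]BBB   read 0 → write 0, move right, go to P
P | 0B0B00[B]BB   read B → write 1, move left, go to R
R | 0B0B0[0]1BB   read 0 → write 0, move left, go to Q
Q | 0B0B[0]01BB   read 0 → write 0, move right, go to P
P | 0B0B0[0]1BB   read 0 → write 0, move right, go to P
P | 0B0B00[1]BB   read 1 → write B, move right, go to R
R | 0B0B00B[B]B   read B → write 1, move left, go to R
R | 0B0B00[B]1B   read B → write 1, move left, go to R
R | 0B0B0[0]11B   read 0 → write 0, move left, go to Q
Q | 0B0B[0]011B   read 0 → write 0, move right, go to P
P | 0B0B0[0]11B   read 0 → write 0, move right, go to P
P | 0B0B00[1]1B   read 1 → write B, move right, go to R
R | 0B0B00B[1]B   read 1 → write 0, move right, go to P
P | 0B0B00B0[B]   read B → write 1, move left, go to R
R | 0B0B00B[0]1   read 0 → write 0, move left, go to Q
Q | 0B0B00[B]01   read B → write 1, move left, go to H
H | 0B0B0[0]101
The non-blank tape span at halt is 0B0B00101.

0B0B00101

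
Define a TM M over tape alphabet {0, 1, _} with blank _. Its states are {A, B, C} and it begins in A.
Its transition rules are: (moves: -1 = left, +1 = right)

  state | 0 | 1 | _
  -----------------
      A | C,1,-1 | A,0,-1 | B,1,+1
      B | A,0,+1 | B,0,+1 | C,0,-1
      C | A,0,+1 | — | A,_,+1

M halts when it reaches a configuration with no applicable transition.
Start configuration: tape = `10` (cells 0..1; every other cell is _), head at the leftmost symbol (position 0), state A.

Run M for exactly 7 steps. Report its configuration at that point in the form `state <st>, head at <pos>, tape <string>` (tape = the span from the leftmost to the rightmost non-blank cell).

state C, head at -1, tape 110

A | _[1]0   read 1 → write 0, move -1, go to A
A | [_]00   read _ → write 1, move +1, go to B
B | 1[0]0   read 0 → write 0, move +1, go to A
A | 10[0]   read 0 → write 1, move -1, go to C
C | 1[0]1   read 0 → write 0, move +1, go to A
A | 10[1]   read 1 → write 0, move -1, go to A
A | 1[0]0   read 0 → write 1, move -1, go to C
C | [1]10
After 7 steps: state C, head at -1, tape 110.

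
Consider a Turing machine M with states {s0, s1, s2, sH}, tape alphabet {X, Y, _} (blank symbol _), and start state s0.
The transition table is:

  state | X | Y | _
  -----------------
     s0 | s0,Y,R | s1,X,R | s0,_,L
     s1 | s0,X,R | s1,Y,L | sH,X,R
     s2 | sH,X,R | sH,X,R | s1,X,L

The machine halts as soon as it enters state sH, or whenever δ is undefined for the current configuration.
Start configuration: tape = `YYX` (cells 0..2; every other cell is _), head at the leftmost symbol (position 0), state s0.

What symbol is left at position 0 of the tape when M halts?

s0 | [Y]YX__   read Y → write X, move R, go to s1
s1 | X[Y]X__   read Y → write Y, move L, go to s1
s1 | [X]YX__   read X → write X, move R, go to s0
s0 | X[Y]X__   read Y → write X, move R, go to s1
s1 | XX[X]__   read X → write X, move R, go to s0
s0 | XXX[_]_   read _ → write _, move L, go to s0
s0 | XX[X]__   read X → write Y, move R, go to s0
s0 | XXY[_]_   read _ → write _, move L, go to s0
s0 | XX[Y]__   read Y → write X, move R, go to s1
s1 | XXX[_]_   read _ → write X, move R, go to sH
sH | XXXX[_]
Cell 0 holds X when M halts.

X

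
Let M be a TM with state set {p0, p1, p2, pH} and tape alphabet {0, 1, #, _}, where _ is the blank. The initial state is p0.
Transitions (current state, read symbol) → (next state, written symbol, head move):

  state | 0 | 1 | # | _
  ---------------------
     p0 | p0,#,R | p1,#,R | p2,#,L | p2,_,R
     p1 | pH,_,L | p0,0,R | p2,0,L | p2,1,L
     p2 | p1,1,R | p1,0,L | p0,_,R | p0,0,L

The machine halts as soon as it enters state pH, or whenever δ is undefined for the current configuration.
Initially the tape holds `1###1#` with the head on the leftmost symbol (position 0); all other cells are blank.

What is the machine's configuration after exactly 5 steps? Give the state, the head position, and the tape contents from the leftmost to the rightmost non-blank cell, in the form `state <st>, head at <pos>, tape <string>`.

p0 | [1]###1#   read 1 → write #, move R, go to p1
p1 | #[#]##1#   read # → write 0, move L, go to p2
p2 | [#]0##1#   read # → write _, move R, go to p0
p0 | _[0]##1#   read 0 → write #, move R, go to p0
p0 | _#[#]#1#   read # → write #, move L, go to p2
p2 | _[#]##1#
After 5 steps: state p2, head at 1, tape ###1#.

state p2, head at 1, tape ###1#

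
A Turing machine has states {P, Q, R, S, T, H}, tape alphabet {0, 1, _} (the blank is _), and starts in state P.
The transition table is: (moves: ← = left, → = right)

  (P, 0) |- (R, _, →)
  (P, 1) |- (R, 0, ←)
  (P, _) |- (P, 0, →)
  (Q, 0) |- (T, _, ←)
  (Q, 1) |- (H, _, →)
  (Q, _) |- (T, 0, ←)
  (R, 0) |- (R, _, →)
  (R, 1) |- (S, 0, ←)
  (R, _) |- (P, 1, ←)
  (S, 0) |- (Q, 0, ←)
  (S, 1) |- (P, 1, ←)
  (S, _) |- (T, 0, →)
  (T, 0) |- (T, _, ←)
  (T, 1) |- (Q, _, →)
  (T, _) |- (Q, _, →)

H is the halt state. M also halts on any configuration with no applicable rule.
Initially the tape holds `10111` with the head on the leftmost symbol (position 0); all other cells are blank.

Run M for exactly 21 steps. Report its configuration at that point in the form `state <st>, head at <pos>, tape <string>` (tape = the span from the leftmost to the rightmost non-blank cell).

state=P head=0 tape=__[1]0111   (P,1)→(R,0,←)
state=R head=-1 tape=_[_]00111   (R,_)→(P,1,←)
state=P head=-2 tape=[_]100111   (P,_)→(P,0,→)
state=P head=-1 tape=0[1]00111   (P,1)→(R,0,←)
state=R head=-2 tape=[0]000111   (R,0)→(R,_,→)
state=R head=-1 tape=_[0]00111   (R,0)→(R,_,→)
state=R head=0 tape=__[0]0111   (R,0)→(R,_,→)
state=R head=1 tape=___[0]111   (R,0)→(R,_,→)
state=R head=2 tape=____[1]11   (R,1)→(S,0,←)
state=S head=1 tape=___[_]011   (S,_)→(T,0,→)
state=T head=2 tape=___0[0]11   (T,0)→(T,_,←)
state=T head=1 tape=___[0]_11   (T,0)→(T,_,←)
state=T head=0 tape=__[_]__11   (T,_)→(Q,_,→)
state=Q head=1 tape=___[_]_11   (Q,_)→(T,0,←)
state=T head=0 tape=__[_]0_11   (T,_)→(Q,_,→)
state=Q head=1 tape=___[0]_11   (Q,0)→(T,_,←)
state=T head=0 tape=__[_]__11   (T,_)→(Q,_,→)
state=Q head=1 tape=___[_]_11   (Q,_)→(T,0,←)
state=T head=0 tape=__[_]0_11   (T,_)→(Q,_,→)
state=Q head=1 tape=___[0]_11   (Q,0)→(T,_,←)
state=T head=0 tape=__[_]__11   (T,_)→(Q,_,→)
state=Q head=1 tape=___[_]_11
After 21 steps: state Q, head at 1, tape 11.

state Q, head at 1, tape 11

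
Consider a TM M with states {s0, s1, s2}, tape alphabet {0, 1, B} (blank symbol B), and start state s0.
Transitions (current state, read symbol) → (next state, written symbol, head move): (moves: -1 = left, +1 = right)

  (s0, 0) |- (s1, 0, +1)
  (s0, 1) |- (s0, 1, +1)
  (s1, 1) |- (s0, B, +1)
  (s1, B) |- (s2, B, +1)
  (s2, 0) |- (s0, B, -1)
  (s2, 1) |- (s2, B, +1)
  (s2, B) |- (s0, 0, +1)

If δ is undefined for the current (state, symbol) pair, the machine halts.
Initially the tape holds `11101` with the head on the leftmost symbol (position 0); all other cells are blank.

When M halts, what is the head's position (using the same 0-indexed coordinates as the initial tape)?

state=s0 head=0 tape=[1]1101B   (s0,1)→(s0,1,+1)
state=s0 head=1 tape=1[1]101B   (s0,1)→(s0,1,+1)
state=s0 head=2 tape=11[1]01B   (s0,1)→(s0,1,+1)
state=s0 head=3 tape=111[0]1B   (s0,0)→(s1,0,+1)
state=s1 head=4 tape=1110[1]B   (s1,1)→(s0,B,+1)
state=s0 head=5 tape=1110B[B]
At halt the head is at cell 5.

5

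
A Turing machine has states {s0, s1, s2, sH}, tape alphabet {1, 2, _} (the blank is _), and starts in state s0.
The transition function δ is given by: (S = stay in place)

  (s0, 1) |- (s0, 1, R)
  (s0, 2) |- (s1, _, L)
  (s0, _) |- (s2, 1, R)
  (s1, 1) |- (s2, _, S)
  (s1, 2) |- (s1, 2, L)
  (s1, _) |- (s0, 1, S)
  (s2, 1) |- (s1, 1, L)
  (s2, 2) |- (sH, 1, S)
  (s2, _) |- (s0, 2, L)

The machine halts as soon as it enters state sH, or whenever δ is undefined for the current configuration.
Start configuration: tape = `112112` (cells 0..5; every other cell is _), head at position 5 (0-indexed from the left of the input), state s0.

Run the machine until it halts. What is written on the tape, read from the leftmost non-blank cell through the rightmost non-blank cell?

11__2

state=s0 head=5 tape=_11211[2]   (s0,2)→(s1,_,L)
state=s1 head=4 tape=_1121[1]_   (s1,1)→(s2,_,S)
state=s2 head=4 tape=_1121[_]_   (s2,_)→(s0,2,L)
state=s0 head=3 tape=_112[1]2_   (s0,1)→(s0,1,R)
state=s0 head=4 tape=_1121[2]_   (s0,2)→(s1,_,L)
state=s1 head=3 tape=_112[1]__   (s1,1)→(s2,_,S)
state=s2 head=3 tape=_112[_]__   (s2,_)→(s0,2,L)
state=s0 head=2 tape=_11[2]2__   (s0,2)→(s1,_,L)
state=s1 head=1 tape=_1[1]_2__   (s1,1)→(s2,_,S)
state=s2 head=1 tape=_1[_]_2__   (s2,_)→(s0,2,L)
state=s0 head=0 tape=_[1]2_2__   (s0,1)→(s0,1,R)
state=s0 head=1 tape=_1[2]_2__   (s0,2)→(s1,_,L)
state=s1 head=0 tape=_[1]__2__   (s1,1)→(s2,_,S)
state=s2 head=0 tape=_[_]__2__   (s2,_)→(s0,2,L)
state=s0 head=-1 tape=[_]2__2__   (s0,_)→(s2,1,R)
state=s2 head=0 tape=1[2]__2__   (s2,2)→(sH,1,S)
state=sH head=0 tape=1[1]__2__
The non-blank tape span at halt is 11__2.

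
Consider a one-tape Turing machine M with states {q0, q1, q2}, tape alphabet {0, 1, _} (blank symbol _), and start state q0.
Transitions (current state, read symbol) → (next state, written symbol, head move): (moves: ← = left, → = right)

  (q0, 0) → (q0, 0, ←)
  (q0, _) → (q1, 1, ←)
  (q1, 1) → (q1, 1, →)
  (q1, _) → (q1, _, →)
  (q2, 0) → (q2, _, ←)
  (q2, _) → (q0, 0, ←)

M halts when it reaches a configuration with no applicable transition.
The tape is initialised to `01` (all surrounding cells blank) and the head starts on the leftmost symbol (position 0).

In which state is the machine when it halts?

state=q0 head=0 tape=__[0]1   (q0,0)→(q0,0,←)
state=q0 head=-1 tape=_[_]01   (q0,_)→(q1,1,←)
state=q1 head=-2 tape=[_]101   (q1,_)→(q1,_,→)
state=q1 head=-1 tape=_[1]01   (q1,1)→(q1,1,→)
state=q1 head=0 tape=_1[0]1
No transition is defined for (q1, 0); M halts in state q1.

q1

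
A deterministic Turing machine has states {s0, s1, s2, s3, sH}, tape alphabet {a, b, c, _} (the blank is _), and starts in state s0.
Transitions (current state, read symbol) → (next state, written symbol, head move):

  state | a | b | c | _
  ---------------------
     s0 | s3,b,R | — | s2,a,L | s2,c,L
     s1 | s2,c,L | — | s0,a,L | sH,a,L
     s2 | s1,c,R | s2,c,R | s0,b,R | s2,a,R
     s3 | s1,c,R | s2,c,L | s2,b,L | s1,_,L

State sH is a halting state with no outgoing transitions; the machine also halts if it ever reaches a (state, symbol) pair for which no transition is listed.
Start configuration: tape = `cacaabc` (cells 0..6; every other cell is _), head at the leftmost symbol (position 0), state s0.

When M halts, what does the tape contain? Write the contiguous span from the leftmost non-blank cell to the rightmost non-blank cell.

state=s0 head=0 tape=_[c]acaabc   (s0,c)→(s2,a,L)
state=s2 head=-1 tape=[_]aacaabc   (s2,_)→(s2,a,R)
state=s2 head=0 tape=a[a]acaabc   (s2,a)→(s1,c,R)
state=s1 head=1 tape=ac[a]caabc   (s1,a)→(s2,c,L)
state=s2 head=0 tape=a[c]ccaabc   (s2,c)→(s0,b,R)
state=s0 head=1 tape=ab[c]caabc   (s0,c)→(s2,a,L)
state=s2 head=0 tape=a[b]acaabc   (s2,b)→(s2,c,R)
state=s2 head=1 tape=ac[a]caabc   (s2,a)→(s1,c,R)
state=s1 head=2 tape=acc[c]aabc   (s1,c)→(s0,a,L)
state=s0 head=1 tape=ac[c]aaabc   (s0,c)→(s2,a,L)
state=s2 head=0 tape=a[c]aaaabc   (s2,c)→(s0,b,R)
state=s0 head=1 tape=ab[a]aaabc   (s0,a)→(s3,b,R)
state=s3 head=2 tape=abb[a]aabc   (s3,a)→(s1,c,R)
state=s1 head=3 tape=abbc[a]abc   (s1,a)→(s2,c,L)
state=s2 head=2 tape=abb[c]cabc   (s2,c)→(s0,b,R)
state=s0 head=3 tape=abbb[c]abc   (s0,c)→(s2,a,L)
state=s2 head=2 tape=abb[b]aabc   (s2,b)→(s2,c,R)
state=s2 head=3 tape=abbc[a]abc   (s2,a)→(s1,c,R)
state=s1 head=4 tape=abbcc[a]bc   (s1,a)→(s2,c,L)
state=s2 head=3 tape=abbc[c]cbc   (s2,c)→(s0,b,R)
state=s0 head=4 tape=abbcb[c]bc   (s0,c)→(s2,a,L)
state=s2 head=3 tape=abbc[b]abc   (s2,b)→(s2,c,R)
state=s2 head=4 tape=abbcc[a]bc   (s2,a)→(s1,c,R)
state=s1 head=5 tape=abbccc[b]c
The non-blank tape span at halt is abbcccbc.

abbcccbc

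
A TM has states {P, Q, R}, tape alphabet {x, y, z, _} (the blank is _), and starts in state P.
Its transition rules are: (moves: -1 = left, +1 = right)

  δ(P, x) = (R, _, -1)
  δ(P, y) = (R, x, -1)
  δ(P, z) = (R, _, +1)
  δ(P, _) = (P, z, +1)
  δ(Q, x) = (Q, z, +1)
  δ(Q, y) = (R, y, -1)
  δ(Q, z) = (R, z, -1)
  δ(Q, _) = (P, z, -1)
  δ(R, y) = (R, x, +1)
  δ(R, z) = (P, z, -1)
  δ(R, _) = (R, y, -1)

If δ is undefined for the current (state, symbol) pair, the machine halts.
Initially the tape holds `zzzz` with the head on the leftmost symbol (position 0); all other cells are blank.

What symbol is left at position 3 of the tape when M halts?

state=P head=0 tape=[z]zzz__   (P,z)→(R,_,+1)
state=R head=1 tape=_[z]zz__   (R,z)→(P,z,-1)
state=P head=0 tape=[_]zzz__   (P,_)→(P,z,+1)
state=P head=1 tape=z[z]zz__   (P,z)→(R,_,+1)
state=R head=2 tape=z_[z]z__   (R,z)→(P,z,-1)
state=P head=1 tape=z[_]zz__   (P,_)→(P,z,+1)
state=P head=2 tape=zz[z]z__   (P,z)→(R,_,+1)
state=R head=3 tape=zz_[z]__   (R,z)→(P,z,-1)
state=P head=2 tape=zz[_]z__   (P,_)→(P,z,+1)
state=P head=3 tape=zzz[z]__   (P,z)→(R,_,+1)
state=R head=4 tape=zzz_[_]_   (R,_)→(R,y,-1)
state=R head=3 tape=zzz[_]y_   (R,_)→(R,y,-1)
state=R head=2 tape=zz[z]yy_   (R,z)→(P,z,-1)
state=P head=1 tape=z[z]zyy_   (P,z)→(R,_,+1)
state=R head=2 tape=z_[z]yy_   (R,z)→(P,z,-1)
state=P head=1 tape=z[_]zyy_   (P,_)→(P,z,+1)
state=P head=2 tape=zz[z]yy_   (P,z)→(R,_,+1)
state=R head=3 tape=zz_[y]y_   (R,y)→(R,x,+1)
state=R head=4 tape=zz_x[y]_   (R,y)→(R,x,+1)
state=R head=5 tape=zz_xx[_]   (R,_)→(R,y,-1)
state=R head=4 tape=zz_x[x]y
Cell 3 holds x when M halts.

x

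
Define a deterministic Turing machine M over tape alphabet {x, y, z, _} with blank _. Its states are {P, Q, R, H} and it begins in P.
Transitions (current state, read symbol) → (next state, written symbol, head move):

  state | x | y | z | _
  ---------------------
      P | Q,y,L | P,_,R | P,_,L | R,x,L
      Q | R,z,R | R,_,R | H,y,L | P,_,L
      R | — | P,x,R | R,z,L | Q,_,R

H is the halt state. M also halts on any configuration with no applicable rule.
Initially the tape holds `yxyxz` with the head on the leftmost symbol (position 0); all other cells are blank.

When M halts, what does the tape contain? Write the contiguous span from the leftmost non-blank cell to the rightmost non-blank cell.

P | __[y]xyxz   read y → write _, move R, go to P
P | ___[x]yxz   read x → write y, move L, go to Q
Q | __[_]yyxz   read _ → write _, move L, go to P
P | _[_]_yyxz   read _ → write x, move L, go to R
R | [_]x_yyxz   read _ → write _, move R, go to Q
Q | _[x]_yyxz   read x → write z, move R, go to R
R | _z[_]yyxz   read _ → write _, move R, go to Q
Q | _z_[y]yxz   read y → write _, move R, go to R
R | _z__[y]xz   read y → write x, move R, go to P
P | _z__x[x]z   read x → write y, move L, go to Q
Q | _z__[x]yz   read x → write z, move R, go to R
R | _z__z[y]z   read y → write x, move R, go to P
P | _z__zx[z]   read z → write _, move L, go to P
P | _z__z[x]_   read x → write y, move L, go to Q
Q | _z__[z]y_   read z → write y, move L, go to H
H | _z_[_]yy_
The non-blank tape span at halt is z__yy.

z__yy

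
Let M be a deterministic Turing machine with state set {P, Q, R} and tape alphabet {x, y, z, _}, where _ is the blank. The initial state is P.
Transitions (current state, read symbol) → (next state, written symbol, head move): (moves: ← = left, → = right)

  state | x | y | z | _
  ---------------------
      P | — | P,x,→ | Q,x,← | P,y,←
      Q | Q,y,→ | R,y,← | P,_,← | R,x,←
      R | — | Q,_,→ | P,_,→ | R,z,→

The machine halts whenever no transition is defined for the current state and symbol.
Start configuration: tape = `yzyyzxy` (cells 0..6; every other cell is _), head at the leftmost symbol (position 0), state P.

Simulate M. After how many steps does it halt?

state=P head=0 tape=[y]zyyzxy   (P,y)→(P,x,→)
state=P head=1 tape=x[z]yyzxy   (P,z)→(Q,x,←)
state=Q head=0 tape=[x]xyyzxy   (Q,x)→(Q,y,→)
state=Q head=1 tape=y[x]yyzxy   (Q,x)→(Q,y,→)
state=Q head=2 tape=yy[y]yzxy   (Q,y)→(R,y,←)
state=R head=1 tape=y[y]yyzxy   (R,y)→(Q,_,→)
state=Q head=2 tape=y_[y]yzxy   (Q,y)→(R,y,←)
state=R head=1 tape=y[_]yyzxy   (R,_)→(R,z,→)
state=R head=2 tape=yz[y]yzxy   (R,y)→(Q,_,→)
state=Q head=3 tape=yz_[y]zxy   (Q,y)→(R,y,←)
state=R head=2 tape=yz[_]yzxy   (R,_)→(R,z,→)
state=R head=3 tape=yzz[y]zxy   (R,y)→(Q,_,→)
state=Q head=4 tape=yzz_[z]xy   (Q,z)→(P,_,←)
state=P head=3 tape=yzz[_]_xy   (P,_)→(P,y,←)
state=P head=2 tape=yz[z]y_xy   (P,z)→(Q,x,←)
state=Q head=1 tape=y[z]xy_xy   (Q,z)→(P,_,←)
state=P head=0 tape=[y]_xy_xy   (P,y)→(P,x,→)
state=P head=1 tape=x[_]xy_xy   (P,_)→(P,y,←)
state=P head=0 tape=[x]yxy_xy
M halts after 18 transitions.

18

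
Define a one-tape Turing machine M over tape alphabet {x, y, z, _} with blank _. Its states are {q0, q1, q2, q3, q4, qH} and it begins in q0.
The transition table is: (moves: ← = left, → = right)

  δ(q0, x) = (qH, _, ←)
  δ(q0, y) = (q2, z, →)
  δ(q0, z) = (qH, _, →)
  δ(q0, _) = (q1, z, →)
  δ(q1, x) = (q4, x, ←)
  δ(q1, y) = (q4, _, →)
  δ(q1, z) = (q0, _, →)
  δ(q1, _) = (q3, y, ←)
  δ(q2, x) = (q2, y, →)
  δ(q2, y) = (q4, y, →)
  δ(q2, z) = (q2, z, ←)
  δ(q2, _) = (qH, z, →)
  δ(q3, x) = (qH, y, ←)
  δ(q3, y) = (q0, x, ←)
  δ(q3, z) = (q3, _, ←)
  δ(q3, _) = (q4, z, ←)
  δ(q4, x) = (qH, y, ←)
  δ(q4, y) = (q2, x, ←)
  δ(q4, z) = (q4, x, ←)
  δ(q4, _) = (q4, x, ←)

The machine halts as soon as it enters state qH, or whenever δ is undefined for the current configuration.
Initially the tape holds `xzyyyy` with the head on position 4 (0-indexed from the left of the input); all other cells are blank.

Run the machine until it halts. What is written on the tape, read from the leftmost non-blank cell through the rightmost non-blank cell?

q0 | xzyy[y]y_   read y → write z, move →, go to q2
q2 | xzyyz[y]_   read y → write y, move →, go to q4
q4 | xzyyzy[_]   read _ → write x, move ←, go to q4
q4 | xzyyz[y]x   read y → write x, move ←, go to q2
q2 | xzyy[z]xx   read z → write z, move ←, go to q2
q2 | xzy[y]zxx   read y → write y, move →, go to q4
q4 | xzyy[z]xx   read z → write x, move ←, go to q4
q4 | xzy[y]xxx   read y → write x, move ←, go to q2
q2 | xz[y]xxxx   read y → write y, move →, go to q4
q4 | xzy[x]xxx   read x → write y, move ←, go to qH
qH | xz[y]yxxx
The non-blank tape span at halt is xzyyxxx.

xzyyxxx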